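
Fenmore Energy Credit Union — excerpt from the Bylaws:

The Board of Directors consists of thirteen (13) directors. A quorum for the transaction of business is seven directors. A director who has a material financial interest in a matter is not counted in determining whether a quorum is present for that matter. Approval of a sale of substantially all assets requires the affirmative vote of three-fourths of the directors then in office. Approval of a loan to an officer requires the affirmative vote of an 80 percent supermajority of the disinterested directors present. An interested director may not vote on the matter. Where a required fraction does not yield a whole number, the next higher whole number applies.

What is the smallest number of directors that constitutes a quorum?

The quorum is fixed at 7.

7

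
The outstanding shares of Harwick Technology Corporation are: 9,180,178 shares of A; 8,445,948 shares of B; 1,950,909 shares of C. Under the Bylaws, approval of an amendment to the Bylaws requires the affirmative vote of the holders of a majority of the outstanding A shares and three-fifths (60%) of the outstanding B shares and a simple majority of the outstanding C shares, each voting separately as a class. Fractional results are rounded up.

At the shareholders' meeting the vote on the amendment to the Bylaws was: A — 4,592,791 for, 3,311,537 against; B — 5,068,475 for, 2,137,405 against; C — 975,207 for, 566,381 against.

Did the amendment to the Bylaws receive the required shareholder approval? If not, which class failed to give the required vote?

A: a majority of 9180178 is 4590090; 4,590,090 required, 4,592,791 in favor — approved.
B: 3/5 of 8445948 = 5067568.80, rounded up to 5067569; 5,067,569 required, 5,068,475 in favor — approved.
C: a majority of 1950909 is 975455; 975,455 required, 975,207 in favor — not approved.

Not approved — the C shares did not give the required vote.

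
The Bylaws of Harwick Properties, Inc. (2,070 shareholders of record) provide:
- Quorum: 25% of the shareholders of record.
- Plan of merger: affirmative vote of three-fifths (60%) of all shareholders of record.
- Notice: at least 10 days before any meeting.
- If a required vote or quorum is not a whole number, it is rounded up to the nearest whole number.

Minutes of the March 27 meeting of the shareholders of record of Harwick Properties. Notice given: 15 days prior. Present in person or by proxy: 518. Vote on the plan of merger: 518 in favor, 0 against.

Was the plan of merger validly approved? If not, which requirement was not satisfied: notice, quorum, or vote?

Notice: 15 days given; 10 required. Satisfied.
Quorum: 25% of 2,070 = 517.50, rounded up to 518; 518 present. Satisfied.
Vote: requires three-fifths of all shareholders of record (2,070); 3/5 of 2070 = 1242, so 1,242 needed; 518 in favor. Not satisfied.

Invalid — vote requirement not satisfied.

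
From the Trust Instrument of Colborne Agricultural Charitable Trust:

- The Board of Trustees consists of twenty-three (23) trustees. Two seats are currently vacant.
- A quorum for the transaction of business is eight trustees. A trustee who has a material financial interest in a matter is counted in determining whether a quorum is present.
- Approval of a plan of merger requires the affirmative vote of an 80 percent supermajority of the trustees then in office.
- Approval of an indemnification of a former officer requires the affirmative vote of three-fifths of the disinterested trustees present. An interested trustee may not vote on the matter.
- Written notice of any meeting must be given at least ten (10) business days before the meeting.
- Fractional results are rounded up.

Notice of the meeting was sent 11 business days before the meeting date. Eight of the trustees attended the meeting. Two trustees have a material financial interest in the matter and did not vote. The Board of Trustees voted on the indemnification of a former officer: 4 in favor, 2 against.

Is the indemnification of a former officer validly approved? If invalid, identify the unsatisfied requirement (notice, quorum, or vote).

Valid — all requirements satisfied.

Notice: 11 business days given; 10 required (11 ≥ 10). Satisfied.
Quorum: 8 present (interested trustees count toward quorum); quorum is 8. Satisfied.
Vote: the indemnification of a former officer requires three-fifths of the disinterested trustees present (8 − 2 = 6). 3/5 of 6 = 3.60, rounded up to 4, so 4 affirmative votes are needed; 4 voted in favor. Satisfied.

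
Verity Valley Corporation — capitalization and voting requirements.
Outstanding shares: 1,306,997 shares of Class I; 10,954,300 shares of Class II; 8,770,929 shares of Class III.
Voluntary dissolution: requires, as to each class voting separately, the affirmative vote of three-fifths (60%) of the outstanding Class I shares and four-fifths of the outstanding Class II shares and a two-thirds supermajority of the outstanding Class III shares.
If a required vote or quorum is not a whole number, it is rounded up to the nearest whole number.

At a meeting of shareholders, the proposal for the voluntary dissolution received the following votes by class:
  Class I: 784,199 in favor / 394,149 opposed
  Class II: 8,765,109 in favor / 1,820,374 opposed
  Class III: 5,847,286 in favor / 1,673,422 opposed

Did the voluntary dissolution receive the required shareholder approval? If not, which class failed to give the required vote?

Class I: 3/5 of 1306997 = 784198.20, rounded up to 784199; 784,199 required, 784,199 in favor — approved.
Class II: 4/5 of 10954300 = 8763440; 8,763,440 required, 8,765,109 in favor — approved.
Class III: 2/3 of 8770929 = 5847286; 5,847,286 required, 5,847,286 in favor — approved.

Approved — every class gave the required vote.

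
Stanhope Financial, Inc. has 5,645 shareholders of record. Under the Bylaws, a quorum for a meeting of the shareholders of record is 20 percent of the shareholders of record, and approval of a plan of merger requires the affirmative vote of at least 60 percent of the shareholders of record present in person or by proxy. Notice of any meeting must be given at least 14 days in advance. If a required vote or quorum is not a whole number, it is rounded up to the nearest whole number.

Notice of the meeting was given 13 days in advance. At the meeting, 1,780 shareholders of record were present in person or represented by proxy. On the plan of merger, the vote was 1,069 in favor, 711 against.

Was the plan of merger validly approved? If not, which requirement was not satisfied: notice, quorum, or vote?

Notice: 13 days given; 14 required. Not satisfied.
Quorum: 20% of 5,645 = 1,129; 1,780 present. Satisfied.
Vote: requires three-fifths of those present (1,780); 3/5 of 1780 = 1068, so 1,068 needed; 1,069 in favor. Satisfied.

Invalid — notice requirement not satisfied.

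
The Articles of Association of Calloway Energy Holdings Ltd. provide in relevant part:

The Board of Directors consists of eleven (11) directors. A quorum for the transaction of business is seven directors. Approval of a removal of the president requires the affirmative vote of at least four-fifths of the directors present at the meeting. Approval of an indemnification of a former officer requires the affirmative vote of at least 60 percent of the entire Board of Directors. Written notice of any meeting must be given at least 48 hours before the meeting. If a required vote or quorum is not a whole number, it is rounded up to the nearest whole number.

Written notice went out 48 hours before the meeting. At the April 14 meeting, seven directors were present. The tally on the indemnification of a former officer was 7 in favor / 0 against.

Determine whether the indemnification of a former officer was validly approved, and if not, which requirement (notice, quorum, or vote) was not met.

Valid — all requirements satisfied.

Notice: 48 hours given; 48 required (48 ≥ 48). Satisfied.
Quorum: 7 present; quorum is 7. Satisfied.
Vote: the indemnification of a former officer requires three-fifths of the entire Board of Directors (11). 3/5 of 11 = 6.60, rounded up to 7, so 7 affirmative votes are needed; 7 voted in favor. Satisfied.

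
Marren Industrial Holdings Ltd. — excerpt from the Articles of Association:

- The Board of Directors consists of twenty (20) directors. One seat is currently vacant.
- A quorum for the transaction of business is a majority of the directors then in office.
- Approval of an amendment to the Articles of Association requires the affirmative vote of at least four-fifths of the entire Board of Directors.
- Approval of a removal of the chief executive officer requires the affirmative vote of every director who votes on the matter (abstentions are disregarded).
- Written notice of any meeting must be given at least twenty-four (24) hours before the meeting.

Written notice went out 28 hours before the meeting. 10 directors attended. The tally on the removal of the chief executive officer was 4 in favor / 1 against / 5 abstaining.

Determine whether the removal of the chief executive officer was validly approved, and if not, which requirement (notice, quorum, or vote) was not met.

Notice: 28 hours given; 24 required (28 ≥ 24). Satisfied.
Quorum: 10 present; quorum is 10. Satisfied.
Vote: the removal of the chief executive officer requires the unanimous vote of the votes cast (10 present − 5 abstaining = 5). Unanimous means all 5, so 5 affirmative votes are needed; 4 voted in favor. Not satisfied.

Invalid — vote requirement not satisfied.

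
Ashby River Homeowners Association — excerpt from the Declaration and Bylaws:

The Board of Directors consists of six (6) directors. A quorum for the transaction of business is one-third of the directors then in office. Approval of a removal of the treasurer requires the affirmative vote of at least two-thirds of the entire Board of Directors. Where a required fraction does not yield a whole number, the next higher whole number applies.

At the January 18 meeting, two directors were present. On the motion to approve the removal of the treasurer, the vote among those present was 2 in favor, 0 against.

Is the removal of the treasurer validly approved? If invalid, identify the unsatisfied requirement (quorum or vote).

Invalid — vote requirement not satisfied.

Quorum: 2 present; quorum is 2. Satisfied.
Vote: the removal of the treasurer requires two-thirds of the entire Board of Directors (6). 2/3 of 6 = 4, so 4 affirmative votes are needed; 2 voted in favor. Not satisfied.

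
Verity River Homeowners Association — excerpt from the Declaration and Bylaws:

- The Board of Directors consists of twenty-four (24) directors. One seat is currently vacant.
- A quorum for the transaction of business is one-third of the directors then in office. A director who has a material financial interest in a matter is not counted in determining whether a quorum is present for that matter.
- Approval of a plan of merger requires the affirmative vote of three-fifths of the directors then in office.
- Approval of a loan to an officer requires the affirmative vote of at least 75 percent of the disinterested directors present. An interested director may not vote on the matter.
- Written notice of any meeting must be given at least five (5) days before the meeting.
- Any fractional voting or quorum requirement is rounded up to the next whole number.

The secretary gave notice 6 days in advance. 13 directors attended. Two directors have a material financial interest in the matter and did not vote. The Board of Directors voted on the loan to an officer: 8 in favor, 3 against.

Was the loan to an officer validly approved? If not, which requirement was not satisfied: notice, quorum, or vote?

Invalid — vote requirement not satisfied.

Notice: 6 days given; 5 required (6 ≥ 5). Satisfied.
Quorum: 13 present, but the 2 interested directors do not count, leaving 11. Quorum is 8. Satisfied.
Vote: the loan to an officer requires three-fourths of the disinterested directors present (13 − 2 = 11). 3/4 of 11 = 8.25, rounded up to 9, so 9 affirmative votes are needed; 8 voted in favor. Not satisfied.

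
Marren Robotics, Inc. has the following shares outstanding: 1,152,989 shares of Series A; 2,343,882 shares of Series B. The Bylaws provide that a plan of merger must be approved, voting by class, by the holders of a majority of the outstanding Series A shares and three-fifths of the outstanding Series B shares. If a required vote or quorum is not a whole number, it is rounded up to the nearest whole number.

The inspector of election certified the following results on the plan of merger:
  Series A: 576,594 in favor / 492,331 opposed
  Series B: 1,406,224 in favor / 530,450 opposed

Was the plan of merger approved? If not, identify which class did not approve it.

Series A: a majority of 1152989 is 576495; 576,495 required, 576,594 in favor — approved.
Series B: 3/5 of 2343882 = 1406329.20, rounded up to 1406330; 1,406,330 required, 1,406,224 in favor — not approved.

Not approved — the Series B shares did not give the required vote.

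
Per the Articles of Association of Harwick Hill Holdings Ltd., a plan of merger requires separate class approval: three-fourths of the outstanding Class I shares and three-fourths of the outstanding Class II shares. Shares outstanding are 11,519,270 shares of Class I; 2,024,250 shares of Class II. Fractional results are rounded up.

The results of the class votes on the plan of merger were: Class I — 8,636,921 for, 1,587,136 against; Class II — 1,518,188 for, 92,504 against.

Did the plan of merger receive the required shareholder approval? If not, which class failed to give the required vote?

Not approved — the Class I shares did not give the required vote.

Class I: 3/4 of 11519270 = 8639452.50, rounded up to 8639453; 8,639,453 required, 8,636,921 in favor — not approved.
Class II: 3/4 of 2024250 = 1518187.50, rounded up to 1518188; 1,518,188 required, 1,518,188 in favor — approved.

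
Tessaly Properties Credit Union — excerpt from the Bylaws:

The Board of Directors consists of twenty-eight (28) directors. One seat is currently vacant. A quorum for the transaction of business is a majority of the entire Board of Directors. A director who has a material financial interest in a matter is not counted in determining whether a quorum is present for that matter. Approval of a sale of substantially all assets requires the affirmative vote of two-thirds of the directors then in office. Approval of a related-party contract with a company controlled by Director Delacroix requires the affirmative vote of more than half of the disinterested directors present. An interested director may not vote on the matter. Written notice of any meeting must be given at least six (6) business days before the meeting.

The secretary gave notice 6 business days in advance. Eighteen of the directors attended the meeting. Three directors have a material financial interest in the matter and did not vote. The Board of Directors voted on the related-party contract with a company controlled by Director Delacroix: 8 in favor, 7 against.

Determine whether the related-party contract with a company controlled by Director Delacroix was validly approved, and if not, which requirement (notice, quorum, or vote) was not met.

Notice: 6 business days given; 6 required (6 ≥ 6). Satisfied.
Quorum: 18 present, but the 3 interested directors do not count, leaving 15. Quorum is 15. Satisfied.
Vote: the related-party contract with a company controlled by Director Delacroix requires a majority of the disinterested directors present (18 − 3 = 15). A majority of 15 is 8, so 8 affirmative votes are needed; 8 voted in favor. Satisfied.

Valid — all requirements satisfied.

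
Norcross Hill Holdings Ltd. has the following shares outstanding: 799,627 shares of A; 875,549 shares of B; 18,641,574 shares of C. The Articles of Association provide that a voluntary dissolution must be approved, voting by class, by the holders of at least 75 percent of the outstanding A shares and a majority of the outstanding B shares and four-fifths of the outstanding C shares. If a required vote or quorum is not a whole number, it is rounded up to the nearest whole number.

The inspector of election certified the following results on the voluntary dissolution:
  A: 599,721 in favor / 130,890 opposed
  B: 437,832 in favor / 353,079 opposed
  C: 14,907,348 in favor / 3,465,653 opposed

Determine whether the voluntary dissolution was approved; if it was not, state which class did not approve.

Not approved — the C shares did not give the required vote.

A: 3/4 of 799627 = 599720.25, rounded up to 599721; 599,721 required, 599,721 in favor — approved.
B: a majority of 875549 is 437775; 437,775 required, 437,832 in favor — approved.
C: 4/5 of 18641574 = 14913259.20, rounded up to 14913260; 14,913,260 required, 14,907,348 in favor — not approved.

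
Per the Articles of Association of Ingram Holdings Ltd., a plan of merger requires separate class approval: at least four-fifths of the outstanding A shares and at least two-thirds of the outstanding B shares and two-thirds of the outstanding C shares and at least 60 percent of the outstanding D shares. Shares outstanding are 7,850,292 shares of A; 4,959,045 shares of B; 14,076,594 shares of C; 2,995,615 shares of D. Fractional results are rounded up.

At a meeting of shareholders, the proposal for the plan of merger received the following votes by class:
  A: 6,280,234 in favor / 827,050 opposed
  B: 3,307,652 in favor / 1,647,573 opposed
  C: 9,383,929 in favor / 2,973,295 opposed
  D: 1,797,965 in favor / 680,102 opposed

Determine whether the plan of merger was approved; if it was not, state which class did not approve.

A: 4/5 of 7850292 = 6280233.60, rounded up to 6280234; 6,280,234 required, 6,280,234 in favor — approved.
B: 2/3 of 4959045 = 3306030; 3,306,030 required, 3,307,652 in favor — approved.
C: 2/3 of 14076594 = 9384396; 9,384,396 required, 9,383,929 in favor — not approved.
D: 3/5 of 2995615 = 1797369; 1,797,369 required, 1,797,965 in favor — approved.

Not approved — the C shares did not give the required vote.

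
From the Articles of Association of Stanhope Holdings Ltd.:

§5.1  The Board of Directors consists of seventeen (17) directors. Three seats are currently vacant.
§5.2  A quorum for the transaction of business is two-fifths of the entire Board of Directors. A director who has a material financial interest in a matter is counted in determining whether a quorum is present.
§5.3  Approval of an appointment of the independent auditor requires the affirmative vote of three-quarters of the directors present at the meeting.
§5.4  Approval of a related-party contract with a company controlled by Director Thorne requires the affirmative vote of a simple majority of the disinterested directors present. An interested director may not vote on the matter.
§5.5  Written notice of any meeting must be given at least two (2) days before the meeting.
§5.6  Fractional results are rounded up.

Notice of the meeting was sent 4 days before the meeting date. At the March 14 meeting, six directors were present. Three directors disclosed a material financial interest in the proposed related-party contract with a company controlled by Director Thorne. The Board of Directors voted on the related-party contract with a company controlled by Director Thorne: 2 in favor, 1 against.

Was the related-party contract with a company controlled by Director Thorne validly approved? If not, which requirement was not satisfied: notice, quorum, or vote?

Notice: 4 days given; 2 required (4 ≥ 2). Satisfied.
Quorum: 6 present (interested directors count toward quorum); quorum is 7. Not satisfied.
Vote: the related-party contract with a company controlled by Director Thorne requires a majority of the disinterested directors present (6 − 3 = 3). A majority of 3 is 2, so 2 affirmative votes are needed; 2 voted in favor. Satisfied. (Moot — without a quorum no business can be validly transacted.)

Invalid — quorum requirement not satisfied.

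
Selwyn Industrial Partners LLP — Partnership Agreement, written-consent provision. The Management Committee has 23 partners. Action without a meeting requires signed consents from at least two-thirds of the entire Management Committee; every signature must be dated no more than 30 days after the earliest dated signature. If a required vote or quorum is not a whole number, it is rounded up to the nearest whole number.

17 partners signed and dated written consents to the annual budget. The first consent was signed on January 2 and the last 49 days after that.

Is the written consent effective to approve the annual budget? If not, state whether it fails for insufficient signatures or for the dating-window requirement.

Signatures required: at least two-thirds of 23 — 2/3 of 23 = 15.33, rounded up to 16, so 16 needed; 17 signed. Sufficient.
Dating window: the latest signature is 49 days after the earliest; the limit is 30 days. Outside the window.

Not effective — dating-window requirement not satisfied.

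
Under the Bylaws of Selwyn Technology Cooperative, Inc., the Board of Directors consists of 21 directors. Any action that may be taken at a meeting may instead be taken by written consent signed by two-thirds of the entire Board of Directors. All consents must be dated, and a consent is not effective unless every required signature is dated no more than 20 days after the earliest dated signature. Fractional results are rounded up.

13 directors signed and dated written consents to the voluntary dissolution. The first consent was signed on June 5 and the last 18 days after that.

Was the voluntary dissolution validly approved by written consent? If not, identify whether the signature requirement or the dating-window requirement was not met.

Signatures required: two-thirds of 21 — 2/3 of 21 = 14, so 14 needed; 13 signed. Insufficient.
Dating window: the latest signature is 18 days after the earliest; the limit is 20 days. Within the window.

Not effective — insufficient signatures.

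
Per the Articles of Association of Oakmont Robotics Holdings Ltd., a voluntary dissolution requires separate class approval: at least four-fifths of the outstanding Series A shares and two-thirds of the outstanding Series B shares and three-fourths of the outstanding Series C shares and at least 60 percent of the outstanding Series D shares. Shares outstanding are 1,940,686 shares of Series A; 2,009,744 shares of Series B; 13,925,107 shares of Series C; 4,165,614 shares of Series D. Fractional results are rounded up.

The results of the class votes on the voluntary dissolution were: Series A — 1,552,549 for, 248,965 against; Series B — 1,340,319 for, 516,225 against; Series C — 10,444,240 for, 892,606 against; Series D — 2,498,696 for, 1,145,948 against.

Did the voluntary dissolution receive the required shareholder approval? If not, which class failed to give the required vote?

Series A: 4/5 of 1940686 = 1552548.80, rounded up to 1552549; 1,552,549 required, 1,552,549 in favor — approved.
Series B: 2/3 of 2009744 = 1339829.33, rounded up to 1339830; 1,339,830 required, 1,340,319 in favor — approved.
Series C: 3/4 of 13925107 = 10443830.25, rounded up to 10443831; 10,443,831 required, 10,444,240 in favor — approved.
Series D: 3/5 of 4165614 = 2499368.40, rounded up to 2499369; 2,499,369 required, 2,498,696 in favor — not approved.

Not approved — the Series D shares did not give the required vote.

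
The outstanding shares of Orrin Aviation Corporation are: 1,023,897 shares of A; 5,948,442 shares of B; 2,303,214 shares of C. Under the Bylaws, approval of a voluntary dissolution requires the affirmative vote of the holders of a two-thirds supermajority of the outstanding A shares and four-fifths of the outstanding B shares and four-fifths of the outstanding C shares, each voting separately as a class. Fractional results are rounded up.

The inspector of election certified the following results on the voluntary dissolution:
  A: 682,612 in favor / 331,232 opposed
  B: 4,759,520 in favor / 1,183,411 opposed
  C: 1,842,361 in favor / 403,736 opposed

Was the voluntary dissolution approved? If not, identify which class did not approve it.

Not approved — the C shares did not give the required vote.

A: 2/3 of 1023897 = 682598; 682,598 required, 682,612 in favor — approved.
B: 4/5 of 5948442 = 4758753.60, rounded up to 4758754; 4,758,754 required, 4,759,520 in favor — approved.
C: 4/5 of 2303214 = 1842571.20, rounded up to 1842572; 1,842,572 required, 1,842,361 in favor — not approved.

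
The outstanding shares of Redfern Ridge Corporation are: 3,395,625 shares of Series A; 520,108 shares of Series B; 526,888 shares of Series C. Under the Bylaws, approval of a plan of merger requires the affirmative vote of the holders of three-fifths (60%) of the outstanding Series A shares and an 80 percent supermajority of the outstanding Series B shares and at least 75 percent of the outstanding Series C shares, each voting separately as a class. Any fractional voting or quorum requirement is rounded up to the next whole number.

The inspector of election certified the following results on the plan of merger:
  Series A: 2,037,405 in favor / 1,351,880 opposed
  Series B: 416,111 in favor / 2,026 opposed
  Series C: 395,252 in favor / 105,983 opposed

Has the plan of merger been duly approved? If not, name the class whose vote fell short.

Series A: 3/5 of 3395625 = 2037375; 2,037,375 required, 2,037,405 in favor — approved.
Series B: 4/5 of 520108 = 416086.40, rounded up to 416087; 416,087 required, 416,111 in favor — approved.
Series C: 3/4 of 526888 = 395166; 395,166 required, 395,252 in favor — approved.

Approved — every class gave the required vote.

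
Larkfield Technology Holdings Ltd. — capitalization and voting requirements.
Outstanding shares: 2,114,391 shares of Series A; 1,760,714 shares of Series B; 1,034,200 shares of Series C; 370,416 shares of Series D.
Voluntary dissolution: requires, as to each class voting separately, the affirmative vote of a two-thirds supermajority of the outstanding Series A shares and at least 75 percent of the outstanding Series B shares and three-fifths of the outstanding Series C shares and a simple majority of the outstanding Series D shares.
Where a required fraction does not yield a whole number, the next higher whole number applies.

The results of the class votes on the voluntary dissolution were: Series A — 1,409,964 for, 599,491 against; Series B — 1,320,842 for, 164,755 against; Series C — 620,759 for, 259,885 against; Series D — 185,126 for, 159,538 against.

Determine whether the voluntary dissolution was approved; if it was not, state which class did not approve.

Not approved — the Series D shares did not give the required vote.

Series A: 2/3 of 2114391 = 1409594; 1,409,594 required, 1,409,964 in favor — approved.
Series B: 3/4 of 1760714 = 1320535.50, rounded up to 1320536; 1,320,536 required, 1,320,842 in favor — approved.
Series C: 3/5 of 1034200 = 620520; 620,520 required, 620,759 in favor — approved.
Series D: a majority of 370416 is 185209; 185,209 required, 185,126 in favor — not approved.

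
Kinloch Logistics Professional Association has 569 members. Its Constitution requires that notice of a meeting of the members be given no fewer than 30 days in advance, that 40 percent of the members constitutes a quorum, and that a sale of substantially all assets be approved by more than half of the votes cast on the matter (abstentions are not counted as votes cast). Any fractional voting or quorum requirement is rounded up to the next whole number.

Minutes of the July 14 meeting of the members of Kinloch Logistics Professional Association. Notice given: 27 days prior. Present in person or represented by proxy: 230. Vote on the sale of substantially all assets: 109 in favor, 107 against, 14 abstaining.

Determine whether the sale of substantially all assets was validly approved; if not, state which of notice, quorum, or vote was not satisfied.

Notice: 27 days given; 30 required. Not satisfied.
Quorum: 40% of 569 = 227.60, rounded up to 228; 230 present. Satisfied.
Vote: requires a majority of the votes cast (230 − 14 abstaining = 216); a majority of 216 is 109, so 109 needed; 109 in favor. Satisfied.

Invalid — notice requirement not satisfied.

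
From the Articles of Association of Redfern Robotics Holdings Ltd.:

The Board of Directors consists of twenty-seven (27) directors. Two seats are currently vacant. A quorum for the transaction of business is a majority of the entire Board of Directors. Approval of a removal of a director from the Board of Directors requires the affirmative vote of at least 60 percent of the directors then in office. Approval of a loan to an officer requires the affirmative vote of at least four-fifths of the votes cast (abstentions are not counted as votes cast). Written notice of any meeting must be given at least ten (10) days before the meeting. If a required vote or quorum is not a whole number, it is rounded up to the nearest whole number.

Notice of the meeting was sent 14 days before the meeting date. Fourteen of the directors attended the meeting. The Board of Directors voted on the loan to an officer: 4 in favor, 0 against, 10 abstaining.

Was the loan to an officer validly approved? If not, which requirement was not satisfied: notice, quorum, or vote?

Notice: 14 days given; 10 required (14 ≥ 10). Satisfied.
Quorum: 14 present; quorum is 14. Satisfied.
Vote: the loan to an officer requires four-fifths of the votes cast (14 present − 10 abstaining = 4). 4/5 of 4 = 3.20, rounded up to 4, so 4 affirmative votes are needed; 4 voted in favor. Satisfied.

Valid — all requirements satisfied.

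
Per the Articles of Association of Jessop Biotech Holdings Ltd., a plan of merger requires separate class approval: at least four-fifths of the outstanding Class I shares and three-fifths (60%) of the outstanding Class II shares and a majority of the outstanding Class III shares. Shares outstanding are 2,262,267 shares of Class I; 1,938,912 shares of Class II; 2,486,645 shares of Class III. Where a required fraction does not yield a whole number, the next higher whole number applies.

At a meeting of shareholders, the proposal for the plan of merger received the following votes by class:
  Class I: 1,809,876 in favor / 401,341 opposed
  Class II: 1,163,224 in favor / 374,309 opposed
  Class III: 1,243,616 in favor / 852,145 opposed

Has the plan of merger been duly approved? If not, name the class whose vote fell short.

Not approved — the Class II shares did not give the required vote.

Class I: 4/5 of 2262267 = 1809813.60, rounded up to 1809814; 1,809,814 required, 1,809,876 in favor — approved.
Class II: 3/5 of 1938912 = 1163347.20, rounded up to 1163348; 1,163,348 required, 1,163,224 in favor — not approved.
Class III: a majority of 2486645 is 1243323; 1,243,323 required, 1,243,616 in favor — approved.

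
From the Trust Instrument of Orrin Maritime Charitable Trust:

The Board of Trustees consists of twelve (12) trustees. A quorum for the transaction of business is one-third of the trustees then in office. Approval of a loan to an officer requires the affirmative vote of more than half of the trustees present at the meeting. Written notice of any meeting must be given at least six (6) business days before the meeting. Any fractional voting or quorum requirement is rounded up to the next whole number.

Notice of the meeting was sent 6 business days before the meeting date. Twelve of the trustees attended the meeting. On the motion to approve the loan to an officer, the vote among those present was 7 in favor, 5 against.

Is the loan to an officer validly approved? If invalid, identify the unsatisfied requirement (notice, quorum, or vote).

Notice: 6 business days given; 6 required (6 ≥ 6). Satisfied.
Quorum: 12 present; quorum is 4. Satisfied.
Vote: the loan to an officer requires a majority of the trustees present (12). A majority of 12 is 7, so 7 affirmative votes are needed; 7 voted in favor. Satisfied.

Valid — all requirements satisfied.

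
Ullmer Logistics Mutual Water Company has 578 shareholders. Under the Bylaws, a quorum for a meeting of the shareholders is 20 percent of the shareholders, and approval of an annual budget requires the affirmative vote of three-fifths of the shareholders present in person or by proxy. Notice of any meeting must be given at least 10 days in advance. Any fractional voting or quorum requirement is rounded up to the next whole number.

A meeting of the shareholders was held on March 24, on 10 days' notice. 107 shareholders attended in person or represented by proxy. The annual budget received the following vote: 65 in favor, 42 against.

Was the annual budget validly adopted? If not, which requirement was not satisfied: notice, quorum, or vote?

Invalid — quorum requirement not satisfied.

Notice: 10 days given; 10 required. Satisfied.
Quorum: 20% of 578 = 115.60, rounded up to 116; 107 present. Not satisfied.
Vote: requires three-fifths of those present (107); 3/5 of 107 = 64.20, rounded up to 65, so 65 needed; 65 in favor. Satisfied.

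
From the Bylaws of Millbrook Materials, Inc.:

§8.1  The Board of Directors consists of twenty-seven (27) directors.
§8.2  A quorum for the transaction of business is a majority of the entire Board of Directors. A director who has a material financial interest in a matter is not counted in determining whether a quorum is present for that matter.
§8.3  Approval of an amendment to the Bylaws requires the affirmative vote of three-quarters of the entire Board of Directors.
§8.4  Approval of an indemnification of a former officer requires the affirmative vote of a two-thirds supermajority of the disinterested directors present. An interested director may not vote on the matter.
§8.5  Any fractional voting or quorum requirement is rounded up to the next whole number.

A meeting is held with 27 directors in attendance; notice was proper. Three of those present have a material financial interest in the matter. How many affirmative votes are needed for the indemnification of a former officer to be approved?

The indemnification of a former officer requires two-thirds of the disinterested directors present (27 − 3 = 24).
2/3 of 24 = 16.

16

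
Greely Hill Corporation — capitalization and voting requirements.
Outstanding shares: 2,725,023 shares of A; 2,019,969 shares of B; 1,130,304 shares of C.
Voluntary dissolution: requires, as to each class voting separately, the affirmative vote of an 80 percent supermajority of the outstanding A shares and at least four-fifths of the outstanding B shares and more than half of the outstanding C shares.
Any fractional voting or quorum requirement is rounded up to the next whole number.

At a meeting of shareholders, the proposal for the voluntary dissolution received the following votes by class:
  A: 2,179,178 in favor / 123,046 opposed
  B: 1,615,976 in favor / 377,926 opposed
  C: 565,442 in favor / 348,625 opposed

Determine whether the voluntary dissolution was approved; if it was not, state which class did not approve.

Not approved — the A shares did not give the required vote.

A: 4/5 of 2725023 = 2180018.40, rounded up to 2180019; 2,180,019 required, 2,179,178 in favor — not approved.
B: 4/5 of 2019969 = 1615975.20, rounded up to 1615976; 1,615,976 required, 1,615,976 in favor — approved.
C: a majority of 1130304 is 565153; 565,153 required, 565,442 in favor — approved.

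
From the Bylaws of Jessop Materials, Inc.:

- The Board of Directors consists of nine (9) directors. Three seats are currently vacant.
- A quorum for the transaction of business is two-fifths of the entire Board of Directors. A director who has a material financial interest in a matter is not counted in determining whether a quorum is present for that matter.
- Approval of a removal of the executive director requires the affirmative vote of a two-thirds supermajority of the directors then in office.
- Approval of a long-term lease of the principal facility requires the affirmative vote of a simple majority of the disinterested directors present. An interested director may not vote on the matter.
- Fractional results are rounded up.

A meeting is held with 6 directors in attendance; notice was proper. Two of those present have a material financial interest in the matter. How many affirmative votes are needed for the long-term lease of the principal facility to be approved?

The long-term lease of the principal facility requires a majority of the disinterested directors present (6 − 2 = 4).
A majority of 4 is 3.

3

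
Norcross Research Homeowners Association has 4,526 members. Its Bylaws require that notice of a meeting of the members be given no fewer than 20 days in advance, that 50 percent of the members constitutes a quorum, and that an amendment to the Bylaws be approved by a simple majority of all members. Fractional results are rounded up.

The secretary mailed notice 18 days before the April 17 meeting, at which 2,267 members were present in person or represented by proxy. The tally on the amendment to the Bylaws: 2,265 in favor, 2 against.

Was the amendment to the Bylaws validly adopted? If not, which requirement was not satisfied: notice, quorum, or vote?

Notice: 18 days given; 20 required. Not satisfied.
Quorum: 50% of 4,526 = 2,263; 2,267 present. Satisfied.
Vote: requires a majority of all members (4,526); a majority of 4526 is 2264, so 2,264 needed; 2,265 in favor. Satisfied.

Invalid — notice requirement not satisfied.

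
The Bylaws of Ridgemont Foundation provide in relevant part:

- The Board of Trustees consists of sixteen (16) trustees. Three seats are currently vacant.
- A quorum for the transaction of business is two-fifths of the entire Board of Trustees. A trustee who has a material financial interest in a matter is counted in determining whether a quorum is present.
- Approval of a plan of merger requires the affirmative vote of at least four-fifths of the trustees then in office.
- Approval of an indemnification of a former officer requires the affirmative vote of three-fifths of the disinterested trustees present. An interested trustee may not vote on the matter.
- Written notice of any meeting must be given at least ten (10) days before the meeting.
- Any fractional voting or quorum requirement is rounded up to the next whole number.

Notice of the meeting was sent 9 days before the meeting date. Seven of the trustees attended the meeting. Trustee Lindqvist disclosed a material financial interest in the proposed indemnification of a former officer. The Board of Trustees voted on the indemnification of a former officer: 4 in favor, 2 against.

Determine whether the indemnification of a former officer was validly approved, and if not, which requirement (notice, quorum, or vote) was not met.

Invalid — notice requirement not satisfied.

Notice: 9 days given; 10 required (9 < 10). Not satisfied.
Quorum: 7 present (interested trustees count toward quorum); quorum is 7. Satisfied.
Vote: the indemnification of a former officer requires three-fifths of the disinterested trustees present (7 − 1 = 6). 3/5 of 6 = 3.60, rounded up to 4, so 4 affirmative votes are needed; 4 voted in favor. Satisfied.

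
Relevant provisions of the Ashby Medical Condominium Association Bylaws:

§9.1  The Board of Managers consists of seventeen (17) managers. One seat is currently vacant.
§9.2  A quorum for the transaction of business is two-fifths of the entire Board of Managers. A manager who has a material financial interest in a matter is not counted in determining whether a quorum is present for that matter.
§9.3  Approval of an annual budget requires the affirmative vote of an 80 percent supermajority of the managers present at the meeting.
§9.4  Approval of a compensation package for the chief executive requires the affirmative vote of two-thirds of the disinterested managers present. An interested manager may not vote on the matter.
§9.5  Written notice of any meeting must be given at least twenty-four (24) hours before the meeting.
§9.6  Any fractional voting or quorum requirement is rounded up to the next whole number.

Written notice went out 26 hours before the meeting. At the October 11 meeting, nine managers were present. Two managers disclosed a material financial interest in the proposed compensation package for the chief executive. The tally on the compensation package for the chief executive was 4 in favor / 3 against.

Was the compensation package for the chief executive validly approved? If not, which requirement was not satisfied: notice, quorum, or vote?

Notice: 26 hours given; 24 required (26 ≥ 24). Satisfied.
Quorum: 9 present, but the 2 interested managers do not count, leaving 7. Quorum is 7. Satisfied.
Vote: the compensation package for the chief executive requires two-thirds of the disinterested managers present (9 − 2 = 7). 2/3 of 7 = 4.67, rounded up to 5, so 5 affirmative votes are needed; 4 voted in favor. Not satisfied.

Invalid — vote requirement not satisfied.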